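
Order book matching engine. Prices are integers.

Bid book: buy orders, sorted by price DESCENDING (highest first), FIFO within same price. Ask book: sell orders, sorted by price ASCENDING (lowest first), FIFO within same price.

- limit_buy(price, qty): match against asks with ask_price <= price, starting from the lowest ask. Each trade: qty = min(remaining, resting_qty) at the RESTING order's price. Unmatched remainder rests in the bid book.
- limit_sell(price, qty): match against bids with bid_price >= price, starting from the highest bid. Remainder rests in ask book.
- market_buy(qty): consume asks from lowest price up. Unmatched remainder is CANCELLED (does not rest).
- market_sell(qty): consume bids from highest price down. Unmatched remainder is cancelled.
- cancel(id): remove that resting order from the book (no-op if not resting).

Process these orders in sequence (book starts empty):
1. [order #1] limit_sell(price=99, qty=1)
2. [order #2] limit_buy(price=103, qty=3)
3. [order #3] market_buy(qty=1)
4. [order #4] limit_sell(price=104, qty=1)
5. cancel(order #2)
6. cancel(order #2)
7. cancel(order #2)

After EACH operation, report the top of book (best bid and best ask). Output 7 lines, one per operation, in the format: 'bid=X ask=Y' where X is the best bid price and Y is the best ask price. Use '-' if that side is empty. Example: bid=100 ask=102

Answer: bid=- ask=99
bid=103 ask=-
bid=103 ask=-
bid=103 ask=104
bid=- ask=104
bid=- ask=104
bid=- ask=104

Derivation:
After op 1 [order #1] limit_sell(price=99, qty=1): fills=none; bids=[-] asks=[#1:1@99]
After op 2 [order #2] limit_buy(price=103, qty=3): fills=#2x#1:1@99; bids=[#2:2@103] asks=[-]
After op 3 [order #3] market_buy(qty=1): fills=none; bids=[#2:2@103] asks=[-]
After op 4 [order #4] limit_sell(price=104, qty=1): fills=none; bids=[#2:2@103] asks=[#4:1@104]
After op 5 cancel(order #2): fills=none; bids=[-] asks=[#4:1@104]
After op 6 cancel(order #2): fills=none; bids=[-] asks=[#4:1@104]
After op 7 cancel(order #2): fills=none; bids=[-] asks=[#4:1@104]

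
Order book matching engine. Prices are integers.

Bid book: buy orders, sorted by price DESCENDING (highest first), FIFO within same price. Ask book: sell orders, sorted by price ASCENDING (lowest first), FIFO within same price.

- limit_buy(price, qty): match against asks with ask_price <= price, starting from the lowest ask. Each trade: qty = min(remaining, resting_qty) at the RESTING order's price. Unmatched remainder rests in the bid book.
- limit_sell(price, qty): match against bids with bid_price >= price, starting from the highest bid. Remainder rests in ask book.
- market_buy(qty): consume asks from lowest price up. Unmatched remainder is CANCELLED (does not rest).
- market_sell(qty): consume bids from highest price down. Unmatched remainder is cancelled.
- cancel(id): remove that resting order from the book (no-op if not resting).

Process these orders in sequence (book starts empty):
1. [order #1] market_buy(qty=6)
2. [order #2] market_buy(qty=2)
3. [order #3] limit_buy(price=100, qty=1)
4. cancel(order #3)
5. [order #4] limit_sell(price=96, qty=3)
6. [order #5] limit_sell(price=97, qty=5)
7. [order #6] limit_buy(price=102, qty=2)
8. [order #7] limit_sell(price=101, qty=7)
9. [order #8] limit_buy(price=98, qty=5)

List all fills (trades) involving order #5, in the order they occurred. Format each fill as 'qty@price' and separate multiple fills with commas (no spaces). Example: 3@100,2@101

After op 1 [order #1] market_buy(qty=6): fills=none; bids=[-] asks=[-]
After op 2 [order #2] market_buy(qty=2): fills=none; bids=[-] asks=[-]
After op 3 [order #3] limit_buy(price=100, qty=1): fills=none; bids=[#3:1@100] asks=[-]
After op 4 cancel(order #3): fills=none; bids=[-] asks=[-]
After op 5 [order #4] limit_sell(price=96, qty=3): fills=none; bids=[-] asks=[#4:3@96]
After op 6 [order #5] limit_sell(price=97, qty=5): fills=none; bids=[-] asks=[#4:3@96 #5:5@97]
After op 7 [order #6] limit_buy(price=102, qty=2): fills=#6x#4:2@96; bids=[-] asks=[#4:1@96 #5:5@97]
After op 8 [order #7] limit_sell(price=101, qty=7): fills=none; bids=[-] asks=[#4:1@96 #5:5@97 #7:7@101]
After op 9 [order #8] limit_buy(price=98, qty=5): fills=#8x#4:1@96 #8x#5:4@97; bids=[-] asks=[#5:1@97 #7:7@101]

Answer: 4@97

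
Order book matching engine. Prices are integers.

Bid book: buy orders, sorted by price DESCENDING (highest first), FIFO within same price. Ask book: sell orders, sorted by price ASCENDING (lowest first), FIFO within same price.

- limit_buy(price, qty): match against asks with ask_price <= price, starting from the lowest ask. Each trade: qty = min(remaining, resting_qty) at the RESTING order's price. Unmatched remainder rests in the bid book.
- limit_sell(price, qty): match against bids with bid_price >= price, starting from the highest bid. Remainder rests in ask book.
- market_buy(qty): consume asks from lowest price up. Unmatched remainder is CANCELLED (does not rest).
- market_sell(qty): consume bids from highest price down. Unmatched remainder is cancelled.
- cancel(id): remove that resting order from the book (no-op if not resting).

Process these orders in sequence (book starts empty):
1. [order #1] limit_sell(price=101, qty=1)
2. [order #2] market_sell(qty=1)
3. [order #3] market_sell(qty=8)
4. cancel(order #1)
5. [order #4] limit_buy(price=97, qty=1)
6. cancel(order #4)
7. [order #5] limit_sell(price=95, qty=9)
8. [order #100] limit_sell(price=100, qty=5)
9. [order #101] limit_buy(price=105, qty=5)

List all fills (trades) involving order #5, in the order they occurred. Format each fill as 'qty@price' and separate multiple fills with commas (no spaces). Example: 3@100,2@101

Answer: 5@95

Derivation:
After op 1 [order #1] limit_sell(price=101, qty=1): fills=none; bids=[-] asks=[#1:1@101]
After op 2 [order #2] market_sell(qty=1): fills=none; bids=[-] asks=[#1:1@101]
After op 3 [order #3] market_sell(qty=8): fills=none; bids=[-] asks=[#1:1@101]
After op 4 cancel(order #1): fills=none; bids=[-] asks=[-]
After op 5 [order #4] limit_buy(price=97, qty=1): fills=none; bids=[#4:1@97] asks=[-]
After op 6 cancel(order #4): fills=none; bids=[-] asks=[-]
After op 7 [order #5] limit_sell(price=95, qty=9): fills=none; bids=[-] asks=[#5:9@95]
After op 8 [order #100] limit_sell(price=100, qty=5): fills=none; bids=[-] asks=[#5:9@95 #100:5@100]
After op 9 [order #101] limit_buy(price=105, qty=5): fills=#101x#5:5@95; bids=[-] asks=[#5:4@95 #100:5@100]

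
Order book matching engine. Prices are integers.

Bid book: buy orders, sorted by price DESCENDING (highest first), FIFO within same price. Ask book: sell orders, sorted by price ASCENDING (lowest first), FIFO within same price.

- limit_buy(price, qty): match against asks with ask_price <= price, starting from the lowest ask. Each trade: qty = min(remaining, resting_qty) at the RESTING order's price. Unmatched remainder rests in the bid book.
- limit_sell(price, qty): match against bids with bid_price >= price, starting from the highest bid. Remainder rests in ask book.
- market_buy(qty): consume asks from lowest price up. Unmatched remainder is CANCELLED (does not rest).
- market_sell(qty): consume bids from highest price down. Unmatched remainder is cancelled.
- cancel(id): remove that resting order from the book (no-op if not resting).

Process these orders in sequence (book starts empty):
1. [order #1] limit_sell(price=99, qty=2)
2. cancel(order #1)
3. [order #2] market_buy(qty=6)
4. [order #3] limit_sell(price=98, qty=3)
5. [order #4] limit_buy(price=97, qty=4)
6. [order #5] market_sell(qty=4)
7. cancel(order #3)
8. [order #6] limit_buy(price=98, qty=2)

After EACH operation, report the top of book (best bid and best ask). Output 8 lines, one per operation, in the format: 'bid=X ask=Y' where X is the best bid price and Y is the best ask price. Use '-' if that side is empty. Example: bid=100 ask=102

After op 1 [order #1] limit_sell(price=99, qty=2): fills=none; bids=[-] asks=[#1:2@99]
After op 2 cancel(order #1): fills=none; bids=[-] asks=[-]
After op 3 [order #2] market_buy(qty=6): fills=none; bids=[-] asks=[-]
After op 4 [order #3] limit_sell(price=98, qty=3): fills=none; bids=[-] asks=[#3:3@98]
After op 5 [order #4] limit_buy(price=97, qty=4): fills=none; bids=[#4:4@97] asks=[#3:3@98]
After op 6 [order #5] market_sell(qty=4): fills=#4x#5:4@97; bids=[-] asks=[#3:3@98]
After op 7 cancel(order #3): fills=none; bids=[-] asks=[-]
After op 8 [order #6] limit_buy(price=98, qty=2): fills=none; bids=[#6:2@98] asks=[-]

Answer: bid=- ask=99
bid=- ask=-
bid=- ask=-
bid=- ask=98
bid=97 ask=98
bid=- ask=98
bid=- ask=-
bid=98 ask=-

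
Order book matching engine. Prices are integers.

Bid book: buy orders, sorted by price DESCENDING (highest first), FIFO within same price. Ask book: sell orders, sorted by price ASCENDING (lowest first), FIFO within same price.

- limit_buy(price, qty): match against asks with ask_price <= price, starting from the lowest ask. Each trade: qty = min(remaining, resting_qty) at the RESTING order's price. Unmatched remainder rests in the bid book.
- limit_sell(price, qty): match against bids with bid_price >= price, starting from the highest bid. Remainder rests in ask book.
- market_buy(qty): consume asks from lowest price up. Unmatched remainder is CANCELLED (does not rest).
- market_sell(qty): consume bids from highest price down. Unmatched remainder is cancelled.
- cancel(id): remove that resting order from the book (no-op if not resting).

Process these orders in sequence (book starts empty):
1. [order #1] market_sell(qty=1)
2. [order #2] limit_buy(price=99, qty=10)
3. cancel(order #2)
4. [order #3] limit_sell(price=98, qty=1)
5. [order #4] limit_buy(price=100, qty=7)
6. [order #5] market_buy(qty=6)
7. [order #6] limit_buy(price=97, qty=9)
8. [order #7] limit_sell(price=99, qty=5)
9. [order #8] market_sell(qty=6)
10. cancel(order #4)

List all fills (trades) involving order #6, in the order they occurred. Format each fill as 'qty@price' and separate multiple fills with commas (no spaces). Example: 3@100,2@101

After op 1 [order #1] market_sell(qty=1): fills=none; bids=[-] asks=[-]
After op 2 [order #2] limit_buy(price=99, qty=10): fills=none; bids=[#2:10@99] asks=[-]
After op 3 cancel(order #2): fills=none; bids=[-] asks=[-]
After op 4 [order #3] limit_sell(price=98, qty=1): fills=none; bids=[-] asks=[#3:1@98]
After op 5 [order #4] limit_buy(price=100, qty=7): fills=#4x#3:1@98; bids=[#4:6@100] asks=[-]
After op 6 [order #5] market_buy(qty=6): fills=none; bids=[#4:6@100] asks=[-]
After op 7 [order #6] limit_buy(price=97, qty=9): fills=none; bids=[#4:6@100 #6:9@97] asks=[-]
After op 8 [order #7] limit_sell(price=99, qty=5): fills=#4x#7:5@100; bids=[#4:1@100 #6:9@97] asks=[-]
After op 9 [order #8] market_sell(qty=6): fills=#4x#8:1@100 #6x#8:5@97; bids=[#6:4@97] asks=[-]
After op 10 cancel(order #4): fills=none; bids=[#6:4@97] asks=[-]

Answer: 5@97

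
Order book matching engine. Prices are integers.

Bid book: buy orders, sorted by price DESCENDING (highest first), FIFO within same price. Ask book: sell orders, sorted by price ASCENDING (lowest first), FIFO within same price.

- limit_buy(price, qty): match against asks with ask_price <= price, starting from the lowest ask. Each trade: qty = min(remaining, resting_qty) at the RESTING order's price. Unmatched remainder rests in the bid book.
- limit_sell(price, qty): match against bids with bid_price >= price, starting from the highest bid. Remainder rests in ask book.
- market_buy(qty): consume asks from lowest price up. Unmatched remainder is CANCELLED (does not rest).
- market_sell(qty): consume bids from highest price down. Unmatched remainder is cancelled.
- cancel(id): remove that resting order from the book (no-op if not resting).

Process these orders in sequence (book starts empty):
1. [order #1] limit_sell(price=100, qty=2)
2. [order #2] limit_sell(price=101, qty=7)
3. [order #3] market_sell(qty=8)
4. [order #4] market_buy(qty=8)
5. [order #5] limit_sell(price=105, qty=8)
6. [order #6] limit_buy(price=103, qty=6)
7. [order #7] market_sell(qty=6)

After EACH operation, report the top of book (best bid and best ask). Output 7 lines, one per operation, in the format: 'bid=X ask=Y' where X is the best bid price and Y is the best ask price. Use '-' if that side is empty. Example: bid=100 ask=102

Answer: bid=- ask=100
bid=- ask=100
bid=- ask=100
bid=- ask=101
bid=- ask=101
bid=103 ask=105
bid=- ask=105

Derivation:
After op 1 [order #1] limit_sell(price=100, qty=2): fills=none; bids=[-] asks=[#1:2@100]
After op 2 [order #2] limit_sell(price=101, qty=7): fills=none; bids=[-] asks=[#1:2@100 #2:7@101]
After op 3 [order #3] market_sell(qty=8): fills=none; bids=[-] asks=[#1:2@100 #2:7@101]
After op 4 [order #4] market_buy(qty=8): fills=#4x#1:2@100 #4x#2:6@101; bids=[-] asks=[#2:1@101]
After op 5 [order #5] limit_sell(price=105, qty=8): fills=none; bids=[-] asks=[#2:1@101 #5:8@105]
After op 6 [order #6] limit_buy(price=103, qty=6): fills=#6x#2:1@101; bids=[#6:5@103] asks=[#5:8@105]
After op 7 [order #7] market_sell(qty=6): fills=#6x#7:5@103; bids=[-] asks=[#5:8@105]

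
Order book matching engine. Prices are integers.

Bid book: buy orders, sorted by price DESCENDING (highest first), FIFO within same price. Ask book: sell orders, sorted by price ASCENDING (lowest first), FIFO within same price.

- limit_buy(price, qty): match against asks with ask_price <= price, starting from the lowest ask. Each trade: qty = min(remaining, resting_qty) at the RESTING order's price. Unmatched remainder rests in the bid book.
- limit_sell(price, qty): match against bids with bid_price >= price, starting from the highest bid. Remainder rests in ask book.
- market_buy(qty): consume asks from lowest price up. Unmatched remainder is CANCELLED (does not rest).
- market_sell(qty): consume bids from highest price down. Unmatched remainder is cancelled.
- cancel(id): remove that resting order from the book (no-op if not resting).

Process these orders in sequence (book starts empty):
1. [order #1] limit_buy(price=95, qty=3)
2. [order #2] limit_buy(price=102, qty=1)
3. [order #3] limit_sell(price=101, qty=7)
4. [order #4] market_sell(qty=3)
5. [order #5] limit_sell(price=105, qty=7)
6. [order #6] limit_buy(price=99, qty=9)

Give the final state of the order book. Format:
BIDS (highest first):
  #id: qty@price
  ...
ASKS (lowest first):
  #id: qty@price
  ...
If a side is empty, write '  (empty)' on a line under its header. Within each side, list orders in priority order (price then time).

Answer: BIDS (highest first):
  #6: 9@99
ASKS (lowest first):
  #3: 6@101
  #5: 7@105

Derivation:
After op 1 [order #1] limit_buy(price=95, qty=3): fills=none; bids=[#1:3@95] asks=[-]
After op 2 [order #2] limit_buy(price=102, qty=1): fills=none; bids=[#2:1@102 #1:3@95] asks=[-]
After op 3 [order #3] limit_sell(price=101, qty=7): fills=#2x#3:1@102; bids=[#1:3@95] asks=[#3:6@101]
After op 4 [order #4] market_sell(qty=3): fills=#1x#4:3@95; bids=[-] asks=[#3:6@101]
After op 5 [order #5] limit_sell(price=105, qty=7): fills=none; bids=[-] asks=[#3:6@101 #5:7@105]
After op 6 [order #6] limit_buy(price=99, qty=9): fills=none; bids=[#6:9@99] asks=[#3:6@101 #5:7@105]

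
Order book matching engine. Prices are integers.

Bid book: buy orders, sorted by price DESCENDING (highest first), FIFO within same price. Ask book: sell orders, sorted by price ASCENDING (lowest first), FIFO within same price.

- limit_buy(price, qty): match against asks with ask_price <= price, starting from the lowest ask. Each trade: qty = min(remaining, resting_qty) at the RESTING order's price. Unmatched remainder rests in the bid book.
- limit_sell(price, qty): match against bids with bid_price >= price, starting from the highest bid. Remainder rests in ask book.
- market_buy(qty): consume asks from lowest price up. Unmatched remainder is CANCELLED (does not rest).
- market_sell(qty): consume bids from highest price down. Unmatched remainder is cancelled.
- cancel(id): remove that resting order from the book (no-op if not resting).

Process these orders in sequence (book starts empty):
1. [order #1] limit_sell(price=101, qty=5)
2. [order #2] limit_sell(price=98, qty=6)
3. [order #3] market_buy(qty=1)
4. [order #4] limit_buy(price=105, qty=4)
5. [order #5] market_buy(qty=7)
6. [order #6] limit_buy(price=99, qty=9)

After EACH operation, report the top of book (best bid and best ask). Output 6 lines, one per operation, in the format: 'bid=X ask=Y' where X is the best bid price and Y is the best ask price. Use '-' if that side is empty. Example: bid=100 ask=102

Answer: bid=- ask=101
bid=- ask=98
bid=- ask=98
bid=- ask=98
bid=- ask=-
bid=99 ask=-

Derivation:
After op 1 [order #1] limit_sell(price=101, qty=5): fills=none; bids=[-] asks=[#1:5@101]
After op 2 [order #2] limit_sell(price=98, qty=6): fills=none; bids=[-] asks=[#2:6@98 #1:5@101]
After op 3 [order #3] market_buy(qty=1): fills=#3x#2:1@98; bids=[-] asks=[#2:5@98 #1:5@101]
After op 4 [order #4] limit_buy(price=105, qty=4): fills=#4x#2:4@98; bids=[-] asks=[#2:1@98 #1:5@101]
After op 5 [order #5] market_buy(qty=7): fills=#5x#2:1@98 #5x#1:5@101; bids=[-] asks=[-]
After op 6 [order #6] limit_buy(price=99, qty=9): fills=none; bids=[#6:9@99] asks=[-]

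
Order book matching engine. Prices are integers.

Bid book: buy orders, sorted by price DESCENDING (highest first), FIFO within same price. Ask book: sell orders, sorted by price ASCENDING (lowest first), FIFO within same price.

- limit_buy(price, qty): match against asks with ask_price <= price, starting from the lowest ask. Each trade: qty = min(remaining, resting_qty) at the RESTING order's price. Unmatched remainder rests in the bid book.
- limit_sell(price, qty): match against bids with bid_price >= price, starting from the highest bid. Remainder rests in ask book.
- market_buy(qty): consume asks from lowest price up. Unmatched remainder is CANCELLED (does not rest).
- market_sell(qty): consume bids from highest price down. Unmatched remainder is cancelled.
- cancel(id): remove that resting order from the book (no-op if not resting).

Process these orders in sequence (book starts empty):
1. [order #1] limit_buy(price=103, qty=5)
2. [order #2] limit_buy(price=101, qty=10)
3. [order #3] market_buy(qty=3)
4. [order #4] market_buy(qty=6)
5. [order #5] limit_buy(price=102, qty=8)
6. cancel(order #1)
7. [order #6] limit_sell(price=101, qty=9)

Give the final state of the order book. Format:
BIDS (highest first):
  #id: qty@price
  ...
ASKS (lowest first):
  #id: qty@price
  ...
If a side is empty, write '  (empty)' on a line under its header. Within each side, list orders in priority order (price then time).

After op 1 [order #1] limit_buy(price=103, qty=5): fills=none; bids=[#1:5@103] asks=[-]
After op 2 [order #2] limit_buy(price=101, qty=10): fills=none; bids=[#1:5@103 #2:10@101] asks=[-]
After op 3 [order #3] market_buy(qty=3): fills=none; bids=[#1:5@103 #2:10@101] asks=[-]
After op 4 [order #4] market_buy(qty=6): fills=none; bids=[#1:5@103 #2:10@101] asks=[-]
After op 5 [order #5] limit_buy(price=102, qty=8): fills=none; bids=[#1:5@103 #5:8@102 #2:10@101] asks=[-]
After op 6 cancel(order #1): fills=none; bids=[#5:8@102 #2:10@101] asks=[-]
After op 7 [order #6] limit_sell(price=101, qty=9): fills=#5x#6:8@102 #2x#6:1@101; bids=[#2:9@101] asks=[-]

Answer: BIDS (highest first):
  #2: 9@101
ASKS (lowest first):
  (empty)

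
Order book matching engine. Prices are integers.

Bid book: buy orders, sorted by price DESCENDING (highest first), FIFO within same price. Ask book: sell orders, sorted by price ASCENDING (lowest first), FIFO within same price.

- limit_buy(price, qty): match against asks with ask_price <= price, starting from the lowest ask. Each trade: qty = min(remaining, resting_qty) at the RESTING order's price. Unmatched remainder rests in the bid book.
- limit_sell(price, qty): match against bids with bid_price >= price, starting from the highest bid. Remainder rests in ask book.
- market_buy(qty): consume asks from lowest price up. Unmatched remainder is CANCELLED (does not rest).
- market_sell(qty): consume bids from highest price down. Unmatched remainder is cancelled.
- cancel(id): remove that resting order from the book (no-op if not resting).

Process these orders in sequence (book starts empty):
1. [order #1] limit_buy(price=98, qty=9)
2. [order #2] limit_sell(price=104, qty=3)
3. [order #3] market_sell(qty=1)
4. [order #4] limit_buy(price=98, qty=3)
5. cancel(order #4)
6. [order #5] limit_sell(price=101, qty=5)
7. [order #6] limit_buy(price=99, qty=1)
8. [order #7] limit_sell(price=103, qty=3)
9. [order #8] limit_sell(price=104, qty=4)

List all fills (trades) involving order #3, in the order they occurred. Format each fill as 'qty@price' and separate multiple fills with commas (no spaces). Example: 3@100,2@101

After op 1 [order #1] limit_buy(price=98, qty=9): fills=none; bids=[#1:9@98] asks=[-]
After op 2 [order #2] limit_sell(price=104, qty=3): fills=none; bids=[#1:9@98] asks=[#2:3@104]
After op 3 [order #3] market_sell(qty=1): fills=#1x#3:1@98; bids=[#1:8@98] asks=[#2:3@104]
After op 4 [order #4] limit_buy(price=98, qty=3): fills=none; bids=[#1:8@98 #4:3@98] asks=[#2:3@104]
After op 5 cancel(order #4): fills=none; bids=[#1:8@98] asks=[#2:3@104]
After op 6 [order #5] limit_sell(price=101, qty=5): fills=none; bids=[#1:8@98] asks=[#5:5@101 #2:3@104]
After op 7 [order #6] limit_buy(price=99, qty=1): fills=none; bids=[#6:1@99 #1:8@98] asks=[#5:5@101 #2:3@104]
After op 8 [order #7] limit_sell(price=103, qty=3): fills=none; bids=[#6:1@99 #1:8@98] asks=[#5:5@101 #7:3@103 #2:3@104]
After op 9 [order #8] limit_sell(price=104, qty=4): fills=none; bids=[#6:1@99 #1:8@98] asks=[#5:5@101 #7:3@103 #2:3@104 #8:4@104]

Answer: 1@98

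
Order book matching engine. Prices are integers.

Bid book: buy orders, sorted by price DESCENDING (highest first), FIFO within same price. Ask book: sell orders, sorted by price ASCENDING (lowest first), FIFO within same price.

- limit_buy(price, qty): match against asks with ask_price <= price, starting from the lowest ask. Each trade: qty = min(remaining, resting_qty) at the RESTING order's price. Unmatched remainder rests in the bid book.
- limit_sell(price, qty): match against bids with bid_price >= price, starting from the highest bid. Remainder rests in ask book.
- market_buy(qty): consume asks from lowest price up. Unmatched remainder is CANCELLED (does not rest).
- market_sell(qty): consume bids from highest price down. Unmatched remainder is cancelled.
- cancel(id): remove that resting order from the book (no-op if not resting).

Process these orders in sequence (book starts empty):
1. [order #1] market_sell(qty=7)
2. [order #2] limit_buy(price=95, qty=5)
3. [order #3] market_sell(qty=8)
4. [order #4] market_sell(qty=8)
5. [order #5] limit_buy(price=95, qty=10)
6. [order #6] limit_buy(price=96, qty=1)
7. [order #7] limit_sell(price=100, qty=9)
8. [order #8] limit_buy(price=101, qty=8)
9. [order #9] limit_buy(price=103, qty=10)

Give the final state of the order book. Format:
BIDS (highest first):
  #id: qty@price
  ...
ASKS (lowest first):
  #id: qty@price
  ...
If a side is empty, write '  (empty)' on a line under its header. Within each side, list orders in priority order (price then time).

Answer: BIDS (highest first):
  #9: 9@103
  #6: 1@96
  #5: 10@95
ASKS (lowest first):
  (empty)

Derivation:
After op 1 [order #1] market_sell(qty=7): fills=none; bids=[-] asks=[-]
After op 2 [order #2] limit_buy(price=95, qty=5): fills=none; bids=[#2:5@95] asks=[-]
After op 3 [order #3] market_sell(qty=8): fills=#2x#3:5@95; bids=[-] asks=[-]
After op 4 [order #4] market_sell(qty=8): fills=none; bids=[-] asks=[-]
After op 5 [order #5] limit_buy(price=95, qty=10): fills=none; bids=[#5:10@95] asks=[-]
After op 6 [order #6] limit_buy(price=96, qty=1): fills=none; bids=[#6:1@96 #5:10@95] asks=[-]
After op 7 [order #7] limit_sell(price=100, qty=9): fills=none; bids=[#6:1@96 #5:10@95] asks=[#7:9@100]
After op 8 [order #8] limit_buy(price=101, qty=8): fills=#8x#7:8@100; bids=[#6:1@96 #5:10@95] asks=[#7:1@100]
After op 9 [order #9] limit_buy(price=103, qty=10): fills=#9x#7:1@100; bids=[#9:9@103 #6:1@96 #5:10@95] asks=[-]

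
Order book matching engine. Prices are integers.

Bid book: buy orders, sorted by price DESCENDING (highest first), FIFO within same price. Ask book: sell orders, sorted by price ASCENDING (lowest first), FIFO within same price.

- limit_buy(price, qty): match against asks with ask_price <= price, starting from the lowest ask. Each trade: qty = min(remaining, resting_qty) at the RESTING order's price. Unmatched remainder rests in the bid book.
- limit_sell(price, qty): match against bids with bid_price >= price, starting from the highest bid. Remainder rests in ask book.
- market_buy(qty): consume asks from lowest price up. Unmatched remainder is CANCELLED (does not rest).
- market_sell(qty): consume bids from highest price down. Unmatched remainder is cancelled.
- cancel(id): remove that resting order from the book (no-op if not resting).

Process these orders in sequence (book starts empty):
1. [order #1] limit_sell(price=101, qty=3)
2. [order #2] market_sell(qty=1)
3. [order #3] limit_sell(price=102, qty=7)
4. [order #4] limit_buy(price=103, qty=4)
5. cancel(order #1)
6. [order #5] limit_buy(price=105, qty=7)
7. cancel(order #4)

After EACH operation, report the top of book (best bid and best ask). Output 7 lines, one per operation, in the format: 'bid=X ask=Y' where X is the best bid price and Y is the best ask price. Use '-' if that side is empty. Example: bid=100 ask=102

After op 1 [order #1] limit_sell(price=101, qty=3): fills=none; bids=[-] asks=[#1:3@101]
After op 2 [order #2] market_sell(qty=1): fills=none; bids=[-] asks=[#1:3@101]
After op 3 [order #3] limit_sell(price=102, qty=7): fills=none; bids=[-] asks=[#1:3@101 #3:7@102]
After op 4 [order #4] limit_buy(price=103, qty=4): fills=#4x#1:3@101 #4x#3:1@102; bids=[-] asks=[#3:6@102]
After op 5 cancel(order #1): fills=none; bids=[-] asks=[#3:6@102]
After op 6 [order #5] limit_buy(price=105, qty=7): fills=#5x#3:6@102; bids=[#5:1@105] asks=[-]
After op 7 cancel(order #4): fills=none; bids=[#5:1@105] asks=[-]

Answer: bid=- ask=101
bid=- ask=101
bid=- ask=101
bid=- ask=102
bid=- ask=102
bid=105 ask=-
bid=105 ask=-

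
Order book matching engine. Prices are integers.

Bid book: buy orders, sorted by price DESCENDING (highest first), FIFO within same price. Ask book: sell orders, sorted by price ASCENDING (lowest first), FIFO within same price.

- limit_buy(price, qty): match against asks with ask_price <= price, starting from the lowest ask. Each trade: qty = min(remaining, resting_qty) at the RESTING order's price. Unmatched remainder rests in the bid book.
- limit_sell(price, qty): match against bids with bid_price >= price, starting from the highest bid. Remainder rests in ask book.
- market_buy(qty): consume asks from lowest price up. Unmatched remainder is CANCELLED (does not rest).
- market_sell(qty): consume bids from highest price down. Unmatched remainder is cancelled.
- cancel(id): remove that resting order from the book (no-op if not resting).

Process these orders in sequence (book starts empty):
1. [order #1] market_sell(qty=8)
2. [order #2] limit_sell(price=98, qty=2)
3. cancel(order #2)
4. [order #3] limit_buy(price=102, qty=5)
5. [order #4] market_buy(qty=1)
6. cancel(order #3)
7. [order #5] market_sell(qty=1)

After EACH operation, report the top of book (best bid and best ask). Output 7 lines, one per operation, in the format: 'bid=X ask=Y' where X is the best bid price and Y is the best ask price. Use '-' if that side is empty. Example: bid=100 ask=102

After op 1 [order #1] market_sell(qty=8): fills=none; bids=[-] asks=[-]
After op 2 [order #2] limit_sell(price=98, qty=2): fills=none; bids=[-] asks=[#2:2@98]
After op 3 cancel(order #2): fills=none; bids=[-] asks=[-]
After op 4 [order #3] limit_buy(price=102, qty=5): fills=none; bids=[#3:5@102] asks=[-]
After op 5 [order #4] market_buy(qty=1): fills=none; bids=[#3:5@102] asks=[-]
After op 6 cancel(order #3): fills=none; bids=[-] asks=[-]
After op 7 [order #5] market_sell(qty=1): fills=none; bids=[-] asks=[-]

Answer: bid=- ask=-
bid=- ask=98
bid=- ask=-
bid=102 ask=-
bid=102 ask=-
bid=- ask=-
bid=- ask=-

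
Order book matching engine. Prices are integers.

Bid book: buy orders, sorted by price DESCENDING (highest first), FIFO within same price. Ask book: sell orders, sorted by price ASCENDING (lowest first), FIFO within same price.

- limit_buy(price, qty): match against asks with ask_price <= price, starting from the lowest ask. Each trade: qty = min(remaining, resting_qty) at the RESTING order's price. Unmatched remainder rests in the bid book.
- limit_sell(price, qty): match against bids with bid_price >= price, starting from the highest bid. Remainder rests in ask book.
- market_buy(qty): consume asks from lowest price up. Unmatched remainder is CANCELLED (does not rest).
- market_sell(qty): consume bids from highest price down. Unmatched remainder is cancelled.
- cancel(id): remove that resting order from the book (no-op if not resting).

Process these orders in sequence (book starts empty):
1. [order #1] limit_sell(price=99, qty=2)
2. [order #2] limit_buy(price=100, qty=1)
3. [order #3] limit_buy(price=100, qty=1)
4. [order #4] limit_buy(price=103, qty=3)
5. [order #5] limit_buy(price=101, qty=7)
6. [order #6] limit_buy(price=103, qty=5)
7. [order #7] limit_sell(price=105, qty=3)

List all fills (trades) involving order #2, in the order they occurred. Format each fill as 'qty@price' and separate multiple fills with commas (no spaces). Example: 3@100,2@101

Answer: 1@99

Derivation:
After op 1 [order #1] limit_sell(price=99, qty=2): fills=none; bids=[-] asks=[#1:2@99]
After op 2 [order #2] limit_buy(price=100, qty=1): fills=#2x#1:1@99; bids=[-] asks=[#1:1@99]
After op 3 [order #3] limit_buy(price=100, qty=1): fills=#3x#1:1@99; bids=[-] asks=[-]
After op 4 [order #4] limit_buy(price=103, qty=3): fills=none; bids=[#4:3@103] asks=[-]
After op 5 [order #5] limit_buy(price=101, qty=7): fills=none; bids=[#4:3@103 #5:7@101] asks=[-]
After op 6 [order #6] limit_buy(price=103, qty=5): fills=none; bids=[#4:3@103 #6:5@103 #5:7@101] asks=[-]
After op 7 [order #7] limit_sell(price=105, qty=3): fills=none; bids=[#4:3@103 #6:5@103 #5:7@101] asks=[#7:3@105]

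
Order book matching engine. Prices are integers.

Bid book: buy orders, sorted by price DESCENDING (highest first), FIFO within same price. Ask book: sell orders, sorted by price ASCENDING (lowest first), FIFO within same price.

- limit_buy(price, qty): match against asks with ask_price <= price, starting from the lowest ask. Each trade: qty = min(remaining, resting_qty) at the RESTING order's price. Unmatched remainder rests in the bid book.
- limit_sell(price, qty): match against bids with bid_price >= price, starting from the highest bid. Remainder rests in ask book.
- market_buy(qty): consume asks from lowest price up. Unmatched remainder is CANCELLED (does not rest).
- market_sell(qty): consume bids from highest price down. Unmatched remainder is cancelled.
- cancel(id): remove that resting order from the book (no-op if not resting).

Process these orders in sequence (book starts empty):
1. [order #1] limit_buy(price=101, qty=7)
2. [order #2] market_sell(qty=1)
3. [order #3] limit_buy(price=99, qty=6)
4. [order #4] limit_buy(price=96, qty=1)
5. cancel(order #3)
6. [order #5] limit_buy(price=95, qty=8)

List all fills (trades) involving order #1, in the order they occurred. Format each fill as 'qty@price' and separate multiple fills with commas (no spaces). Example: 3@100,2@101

After op 1 [order #1] limit_buy(price=101, qty=7): fills=none; bids=[#1:7@101] asks=[-]
After op 2 [order #2] market_sell(qty=1): fills=#1x#2:1@101; bids=[#1:6@101] asks=[-]
After op 3 [order #3] limit_buy(price=99, qty=6): fills=none; bids=[#1:6@101 #3:6@99] asks=[-]
After op 4 [order #4] limit_buy(price=96, qty=1): fills=none; bids=[#1:6@101 #3:6@99 #4:1@96] asks=[-]
After op 5 cancel(order #3): fills=none; bids=[#1:6@101 #4:1@96] asks=[-]
After op 6 [order #5] limit_buy(price=95, qty=8): fills=none; bids=[#1:6@101 #4:1@96 #5:8@95] asks=[-]

Answer: 1@101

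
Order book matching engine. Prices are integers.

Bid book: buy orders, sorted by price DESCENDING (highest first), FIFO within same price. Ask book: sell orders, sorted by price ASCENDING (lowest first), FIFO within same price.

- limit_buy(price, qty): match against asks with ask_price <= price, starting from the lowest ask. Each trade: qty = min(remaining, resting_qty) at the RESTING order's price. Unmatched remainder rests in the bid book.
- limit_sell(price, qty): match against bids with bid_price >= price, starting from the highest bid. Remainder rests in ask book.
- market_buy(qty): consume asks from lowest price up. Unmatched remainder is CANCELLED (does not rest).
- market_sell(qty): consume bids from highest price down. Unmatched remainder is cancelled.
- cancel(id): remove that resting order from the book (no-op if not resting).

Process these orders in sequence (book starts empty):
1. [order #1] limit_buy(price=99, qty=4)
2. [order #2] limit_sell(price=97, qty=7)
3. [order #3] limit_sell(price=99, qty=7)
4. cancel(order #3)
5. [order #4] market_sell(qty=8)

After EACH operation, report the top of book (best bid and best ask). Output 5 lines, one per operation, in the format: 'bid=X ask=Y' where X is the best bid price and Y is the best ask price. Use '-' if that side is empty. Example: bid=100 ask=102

After op 1 [order #1] limit_buy(price=99, qty=4): fills=none; bids=[#1:4@99] asks=[-]
After op 2 [order #2] limit_sell(price=97, qty=7): fills=#1x#2:4@99; bids=[-] asks=[#2:3@97]
After op 3 [order #3] limit_sell(price=99, qty=7): fills=none; bids=[-] asks=[#2:3@97 #3:7@99]
After op 4 cancel(order #3): fills=none; bids=[-] asks=[#2:3@97]
After op 5 [order #4] market_sell(qty=8): fills=none; bids=[-] asks=[#2:3@97]

Answer: bid=99 ask=-
bid=- ask=97
bid=- ask=97
bid=- ask=97
bid=- ask=97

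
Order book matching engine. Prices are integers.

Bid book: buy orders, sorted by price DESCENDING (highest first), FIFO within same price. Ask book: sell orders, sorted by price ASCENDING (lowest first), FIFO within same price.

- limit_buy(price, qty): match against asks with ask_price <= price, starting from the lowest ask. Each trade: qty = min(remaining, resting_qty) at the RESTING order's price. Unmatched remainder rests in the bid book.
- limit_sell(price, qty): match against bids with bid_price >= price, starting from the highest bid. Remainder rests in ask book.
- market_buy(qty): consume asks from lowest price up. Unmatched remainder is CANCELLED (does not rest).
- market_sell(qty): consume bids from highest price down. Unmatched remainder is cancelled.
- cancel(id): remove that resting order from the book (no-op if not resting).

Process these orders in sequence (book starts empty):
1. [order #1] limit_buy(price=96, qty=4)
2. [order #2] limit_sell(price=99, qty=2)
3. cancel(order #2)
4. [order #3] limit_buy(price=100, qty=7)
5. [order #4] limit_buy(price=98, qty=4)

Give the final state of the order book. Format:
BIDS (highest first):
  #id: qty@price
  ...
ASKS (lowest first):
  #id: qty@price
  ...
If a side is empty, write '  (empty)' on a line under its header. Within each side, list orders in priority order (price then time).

Answer: BIDS (highest first):
  #3: 7@100
  #4: 4@98
  #1: 4@96
ASKS (lowest first):
  (empty)

Derivation:
After op 1 [order #1] limit_buy(price=96, qty=4): fills=none; bids=[#1:4@96] asks=[-]
After op 2 [order #2] limit_sell(price=99, qty=2): fills=none; bids=[#1:4@96] asks=[#2:2@99]
After op 3 cancel(order #2): fills=none; bids=[#1:4@96] asks=[-]
After op 4 [order #3] limit_buy(price=100, qty=7): fills=none; bids=[#3:7@100 #1:4@96] asks=[-]
After op 5 [order #4] limit_buy(price=98, qty=4): fills=none; bids=[#3:7@100 #4:4@98 #1:4@96] asks=[-]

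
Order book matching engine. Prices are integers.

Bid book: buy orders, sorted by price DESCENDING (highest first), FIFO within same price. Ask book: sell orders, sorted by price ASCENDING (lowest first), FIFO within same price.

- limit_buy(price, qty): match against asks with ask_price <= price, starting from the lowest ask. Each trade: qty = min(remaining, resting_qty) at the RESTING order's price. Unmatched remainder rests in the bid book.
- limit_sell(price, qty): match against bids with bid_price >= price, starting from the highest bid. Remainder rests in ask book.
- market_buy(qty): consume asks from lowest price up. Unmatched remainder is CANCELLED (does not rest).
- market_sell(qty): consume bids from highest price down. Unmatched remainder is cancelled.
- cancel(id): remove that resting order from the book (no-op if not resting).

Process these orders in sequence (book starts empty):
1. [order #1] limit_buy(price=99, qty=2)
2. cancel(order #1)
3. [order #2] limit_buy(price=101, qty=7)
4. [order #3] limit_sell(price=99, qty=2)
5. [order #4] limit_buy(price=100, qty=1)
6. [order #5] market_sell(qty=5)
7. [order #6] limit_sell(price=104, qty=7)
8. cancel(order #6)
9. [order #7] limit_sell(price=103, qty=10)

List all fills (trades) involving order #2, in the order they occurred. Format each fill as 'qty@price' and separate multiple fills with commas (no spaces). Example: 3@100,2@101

After op 1 [order #1] limit_buy(price=99, qty=2): fills=none; bids=[#1:2@99] asks=[-]
After op 2 cancel(order #1): fills=none; bids=[-] asks=[-]
After op 3 [order #2] limit_buy(price=101, qty=7): fills=none; bids=[#2:7@101] asks=[-]
After op 4 [order #3] limit_sell(price=99, qty=2): fills=#2x#3:2@101; bids=[#2:5@101] asks=[-]
After op 5 [order #4] limit_buy(price=100, qty=1): fills=none; bids=[#2:5@101 #4:1@100] asks=[-]
After op 6 [order #5] market_sell(qty=5): fills=#2x#5:5@101; bids=[#4:1@100] asks=[-]
After op 7 [order #6] limit_sell(price=104, qty=7): fills=none; bids=[#4:1@100] asks=[#6:7@104]
After op 8 cancel(order #6): fills=none; bids=[#4:1@100] asks=[-]
After op 9 [order #7] limit_sell(price=103, qty=10): fills=none; bids=[#4:1@100] asks=[#7:10@103]

Answer: 2@101,5@101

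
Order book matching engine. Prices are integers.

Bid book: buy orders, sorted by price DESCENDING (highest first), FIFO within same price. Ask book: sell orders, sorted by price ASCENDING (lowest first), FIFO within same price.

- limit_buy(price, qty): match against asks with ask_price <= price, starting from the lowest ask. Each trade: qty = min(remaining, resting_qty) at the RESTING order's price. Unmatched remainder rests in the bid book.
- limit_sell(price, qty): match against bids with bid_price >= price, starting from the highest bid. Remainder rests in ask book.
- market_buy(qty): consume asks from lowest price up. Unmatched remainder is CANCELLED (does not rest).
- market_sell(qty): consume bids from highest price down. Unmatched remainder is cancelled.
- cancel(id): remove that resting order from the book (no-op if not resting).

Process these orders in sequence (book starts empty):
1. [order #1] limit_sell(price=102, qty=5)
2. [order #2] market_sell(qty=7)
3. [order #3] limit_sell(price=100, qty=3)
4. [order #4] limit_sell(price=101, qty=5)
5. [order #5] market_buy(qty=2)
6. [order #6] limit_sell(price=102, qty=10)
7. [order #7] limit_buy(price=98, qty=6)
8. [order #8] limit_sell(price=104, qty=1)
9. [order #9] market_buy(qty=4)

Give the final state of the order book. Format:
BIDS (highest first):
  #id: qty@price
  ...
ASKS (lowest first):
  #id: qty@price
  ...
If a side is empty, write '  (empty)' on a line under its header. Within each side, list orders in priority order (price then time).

After op 1 [order #1] limit_sell(price=102, qty=5): fills=none; bids=[-] asks=[#1:5@102]
After op 2 [order #2] market_sell(qty=7): fills=none; bids=[-] asks=[#1:5@102]
After op 3 [order #3] limit_sell(price=100, qty=3): fills=none; bids=[-] asks=[#3:3@100 #1:5@102]
After op 4 [order #4] limit_sell(price=101, qty=5): fills=none; bids=[-] asks=[#3:3@100 #4:5@101 #1:5@102]
After op 5 [order #5] market_buy(qty=2): fills=#5x#3:2@100; bids=[-] asks=[#3:1@100 #4:5@101 #1:5@102]
After op 6 [order #6] limit_sell(price=102, qty=10): fills=none; bids=[-] asks=[#3:1@100 #4:5@101 #1:5@102 #6:10@102]
After op 7 [order #7] limit_buy(price=98, qty=6): fills=none; bids=[#7:6@98] asks=[#3:1@100 #4:5@101 #1:5@102 #6:10@102]
After op 8 [order #8] limit_sell(price=104, qty=1): fills=none; bids=[#7:6@98] asks=[#3:1@100 #4:5@101 #1:5@102 #6:10@102 #8:1@104]
After op 9 [order #9] market_buy(qty=4): fills=#9x#3:1@100 #9x#4:3@101; bids=[#7:6@98] asks=[#4:2@101 #1:5@102 #6:10@102 #8:1@104]

Answer: BIDS (highest first):
  #7: 6@98
ASKS (lowest first):
  #4: 2@101
  #1: 5@102
  #6: 10@102
  #8: 1@104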